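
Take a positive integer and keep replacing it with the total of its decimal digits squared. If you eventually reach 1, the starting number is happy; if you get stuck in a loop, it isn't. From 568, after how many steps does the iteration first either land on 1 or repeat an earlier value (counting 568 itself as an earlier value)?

15

568 → 125
125 → 30
30 → 9
9 → 81
81 → 65
65 → 61
61 → 37
37 → 58
58 → 89
89 → 145
145 → 42
42 → 20
20 → 4
4 → 16
16 → 37  — 37 repeats.
That took 15 steps.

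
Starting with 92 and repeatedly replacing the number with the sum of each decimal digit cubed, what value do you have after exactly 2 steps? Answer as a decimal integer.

713

92 → 737
737 → 713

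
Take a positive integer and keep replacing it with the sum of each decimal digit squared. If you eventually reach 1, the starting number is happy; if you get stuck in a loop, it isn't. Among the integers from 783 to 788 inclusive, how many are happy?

1

783: 783 → 122 → 9 → 81 → 65 → 61 → 37 → 58 → 89 → 145 → 42 → 20 → 4 → 16 → 37  (repeats 37)
784: 784 → 129 → 86 → 100 → 1  (reaches 1)
785: 785 → 138 → 74 → 65 → 61 → 37 → 58 → 89 → 145 → 42 → 20 → 4 → 16 → 37  (repeats 37)
786: 786 → 149 → 98 → 145 → 42 → 20 → 4 → 16 → 37 → 58 → 89 → 145  (repeats 145)
787: 787 → 162 → 41 → 17 → 50 → 25 → 29 → 85 → 89 → 145 → 42 → 20 → 4 → 16 → 37 → 58 → 89  (repeats 89)
788: 788 → 177 → 99 → 162 → 41 → 17 → 50 → 25 → 29 → 85 → 89 → 145 → 42 → 20 → 4 → 16 → 37 → 58 → 89  (repeats 89)
happy: 784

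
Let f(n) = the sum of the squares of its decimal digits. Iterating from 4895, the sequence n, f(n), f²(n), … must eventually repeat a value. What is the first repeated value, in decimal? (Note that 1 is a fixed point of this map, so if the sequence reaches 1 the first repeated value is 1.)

4

4895 → 4² + 8² + 9² + 5² = 16 + 64 + 81 + 25 = 186
186 → 1² + 8² + 6² = 1 + 64 + 36 = 101
101 → 1² + 0² + 1² = 1 + 0 + 1 = 2
2 → 2² = 4
4 → 4² = 16
16 → 1² + 6² = 1 + 36 = 37
37 → 3² + 7² = 9 + 49 = 58
58 → 5² + 8² = 25 + 64 = 89
89 → 8² + 9² = 64 + 81 = 145
145 → 1² + 4² + 5² = 1 + 16 + 25 = 42
42 → 4² + 2² = 16 + 4 = 20
20 → 2² + 0² = 4 + 0 = 4  — 4 already appeared earlier.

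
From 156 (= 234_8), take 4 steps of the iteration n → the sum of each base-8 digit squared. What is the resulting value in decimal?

156 = (2,3,4)_8 → 2² + 3² + 4² = 4 + 9 + 16 = 29
29 = (3,5)_8 → 3² + 5² = 9 + 25 = 34
34 = (4,2)_8 → 4² + 2² = 16 + 4 = 20
20 = (2,4)_8 → 2² + 4² = 4 + 16 = 20

20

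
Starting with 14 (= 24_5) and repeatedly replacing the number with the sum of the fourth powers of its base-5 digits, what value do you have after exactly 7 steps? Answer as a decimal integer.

14 = (2,4)_5 → 272
272 = (2,0,4,2)_5 → 288
288 = (2,1,2,3)_5 → 114
114 = (4,2,4)_5 → 528
528 = (4,1,0,3)_5 → 338
338 = (2,3,2,3)_5 → 194
194 = (1,2,3,4)_5 → 354

354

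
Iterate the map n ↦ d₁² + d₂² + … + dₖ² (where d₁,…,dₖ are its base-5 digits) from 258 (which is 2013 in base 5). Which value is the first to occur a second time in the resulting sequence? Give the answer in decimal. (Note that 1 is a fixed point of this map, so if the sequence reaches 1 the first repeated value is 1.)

258 = (2,0,1,3)_5 → 14
14 = (2,4)_5 → 20
20 = (4,0)_5 → 16
16 = (3,1)_5 → 10
10 = (2,0)_5 → 4
4 = (4)_5 → 16  — 16 already appeared earlier.

16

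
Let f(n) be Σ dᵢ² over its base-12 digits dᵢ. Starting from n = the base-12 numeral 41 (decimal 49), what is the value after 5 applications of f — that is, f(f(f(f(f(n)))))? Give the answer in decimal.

41

49 = (4,1)_12 → 4² + 1² = 16 + 1 = 17
17 = (1,5)_12 → 1² + 5² = 1 + 25 = 26
26 = (2,2)_12 → 2² + 2² = 4 + 4 = 8
8 = (8)_12 → 8² = 64
64 = (5,4)_12 → 5² + 4² = 25 + 16 = 41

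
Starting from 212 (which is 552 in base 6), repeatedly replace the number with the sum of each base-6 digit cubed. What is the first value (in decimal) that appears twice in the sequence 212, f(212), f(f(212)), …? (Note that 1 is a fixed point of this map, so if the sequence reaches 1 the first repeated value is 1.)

1

212 = (5,5,2)_6 → 5³ + 5³ + 2³ = 258
258 = (1,1,1,0)_6 → 1³ + 1³ + 1³ + 0³ = 3
3 = (3)_6 → 3³ = 27
27 = (4,3)_6 → 4³ + 3³ = 91
91 = (2,3,1)_6 → 2³ + 3³ + 1³ = 36
36 = (1,0,0)_6 → 1³ + 0³ + 0³ = 1  — reached the fixed point 1.
1 → 1, so 1 is the first repeated value.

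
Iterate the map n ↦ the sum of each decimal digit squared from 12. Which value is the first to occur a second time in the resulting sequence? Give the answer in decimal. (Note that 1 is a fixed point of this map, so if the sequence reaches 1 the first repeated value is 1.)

89

12 → 1² + 2² = 5
5 → 5² = 25
25 → 2² + 5² = 29
29 → 2² + 9² = 85
85 → 8² + 5² = 89
89 → 8² + 9² = 145
145 → 1² + 4² + 5² = 42
42 → 4² + 2² = 20
20 → 2² + 0² = 4
4 → 4² = 16
16 → 1² + 6² = 37
37 → 3² + 7² = 58
58 → 5² + 8² = 89  — 89 already appeared earlier.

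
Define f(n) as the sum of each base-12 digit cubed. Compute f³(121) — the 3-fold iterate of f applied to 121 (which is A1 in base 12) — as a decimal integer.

1738

121 = (10,1)_12 → 10³ + 1³ = 1001
1001 = (6,11,5)_12 → 6³ + 11³ + 5³ = 1672
1672 = (11,7,4)_12 → 11³ + 7³ + 4³ = 1738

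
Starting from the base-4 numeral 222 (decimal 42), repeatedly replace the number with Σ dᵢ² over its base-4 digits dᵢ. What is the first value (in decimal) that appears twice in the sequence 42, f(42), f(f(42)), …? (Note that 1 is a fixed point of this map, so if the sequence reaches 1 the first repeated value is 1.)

1

42 = (2,2,2)_4 → 2² + 2² + 2² = 4 + 4 + 4 = 12
12 = (3,0)_4 → 3² + 0² = 9 + 0 = 9
9 = (2,1)_4 → 2² + 1² = 4 + 1 = 5
5 = (1,1)_4 → 1² + 1² = 1 + 1 = 2
2 = (2)_4 → 2² = 4
4 = (1,0)_4 → 1² + 0² = 1 + 0 = 1  — reached the fixed point 1.
1 → 1, so 1 is the first repeated value.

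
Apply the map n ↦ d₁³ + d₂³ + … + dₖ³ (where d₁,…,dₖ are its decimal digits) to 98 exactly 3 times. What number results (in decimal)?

98 → 9³ + 8³ = 1241
1241 → 1³ + 2³ + 4³ + 1³ = 74
74 → 7³ + 4³ = 407

407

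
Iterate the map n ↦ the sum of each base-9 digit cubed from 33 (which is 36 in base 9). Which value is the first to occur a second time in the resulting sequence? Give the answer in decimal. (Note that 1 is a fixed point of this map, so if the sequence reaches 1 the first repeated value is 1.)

33 = (3,6)_9 → 3³ + 6³ = 27 + 216 = 243
243 = (3,0,0)_9 → 3³ + 0³ + 0³ = 27 + 0 + 0 = 27
27 = (3,0)_9 → 3³ + 0³ = 27 + 0 = 27  — 27 already appeared earlier.

27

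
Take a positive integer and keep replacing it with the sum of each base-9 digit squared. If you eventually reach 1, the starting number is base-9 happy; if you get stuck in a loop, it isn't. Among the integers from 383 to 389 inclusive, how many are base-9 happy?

383: 383 → 77 → 89 → 65 → 53 → 89  (repeats 89)
384: 384 → 88 → 50 → 50  (repeats 50)
385: 385 → 101 → 9 → 1  (reaches 1)
386: 386 → 116 → 74 → 68 → 74  (repeats 74)
387: 387 → 65 → 53 → 89 → 65  (repeats 65)
388: 388 → 66 → 58 → 52 → 74 → 68 → 74  (repeats 74)
389: 389 → 69 → 85 → 17 → 65 → 53 → 89 → 65  (repeats 65)
base-9 happy: 385

1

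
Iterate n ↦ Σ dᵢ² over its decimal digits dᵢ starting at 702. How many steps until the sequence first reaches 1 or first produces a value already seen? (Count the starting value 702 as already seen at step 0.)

14

702 → 53
53 → 34
34 → 25
25 → 29
29 → 85
85 → 89
89 → 145
145 → 42
42 → 20
20 → 4
4 → 16
16 → 37
37 → 58
58 → 89  — 89 repeats.
That took 14 steps.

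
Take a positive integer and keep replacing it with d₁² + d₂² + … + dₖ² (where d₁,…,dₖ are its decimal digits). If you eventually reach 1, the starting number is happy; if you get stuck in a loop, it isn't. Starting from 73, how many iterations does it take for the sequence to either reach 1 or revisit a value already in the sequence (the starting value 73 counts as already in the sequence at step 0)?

9

73 → 7² + 3² = 49 + 9 = 58
58 → 5² + 8² = 25 + 64 = 89
89 → 8² + 9² = 64 + 81 = 145
145 → 1² + 4² + 5² = 1 + 16 + 25 = 42
42 → 4² + 2² = 16 + 4 = 20
20 → 2² + 0² = 4 + 0 = 4
4 → 4² = 16
16 → 1² + 6² = 1 + 36 = 37
37 → 3² + 7² = 9 + 49 = 58  — 58 repeats.
That took 9 steps.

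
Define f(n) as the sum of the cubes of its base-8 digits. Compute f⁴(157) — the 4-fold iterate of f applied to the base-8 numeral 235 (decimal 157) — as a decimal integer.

8

157 = (2,3,5)_8 → 2³ + 3³ + 5³ = 8 + 27 + 125 = 160
160 = (2,4,0)_8 → 2³ + 4³ + 0³ = 8 + 64 + 0 = 72
72 = (1,1,0)_8 → 1³ + 1³ + 0³ = 1 + 1 + 0 = 2
2 = (2)_8 → 2³ = 8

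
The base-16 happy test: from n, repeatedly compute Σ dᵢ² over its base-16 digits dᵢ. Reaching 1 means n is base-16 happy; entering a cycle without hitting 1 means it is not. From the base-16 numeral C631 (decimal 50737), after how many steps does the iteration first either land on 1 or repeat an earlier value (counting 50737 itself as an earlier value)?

50737 = (12,6,3,1)_16 → 12² + 6² + 3² + 1² = 144 + 36 + 9 + 1 = 190
190 = (11,14)_16 → 11² + 14² = 121 + 196 = 317
317 = (1,3,13)_16 → 1² + 3² + 13² = 1 + 9 + 169 = 179
179 = (11,3)_16 → 11² + 3² = 121 + 9 = 130
130 = (8,2)_16 → 8² + 2² = 64 + 4 = 68
68 = (4,4)_16 → 4² + 4² = 16 + 16 = 32
32 = (2,0)_16 → 2² + 0² = 4 + 0 = 4
4 = (4)_16 → 4² = 16
16 = (1,0)_16 → 1² + 0² = 1 + 0 = 1  — reached 1.
That took 9 steps.

9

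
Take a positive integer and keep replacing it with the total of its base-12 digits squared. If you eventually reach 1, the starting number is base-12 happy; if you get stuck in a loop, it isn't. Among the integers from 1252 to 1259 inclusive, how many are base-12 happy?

1252: 1252 → 144 → 1  (reaches 1)
1253: 1253 → 153 → 82 → 136 → 137 → 146 → 5 → 25 → 5  (repeats 5)
1254: 1254 → 164 → 66 → 61 → 26 → 8 → 64 → 41 → 34 → 104 → 128 → 164  (repeats 164)
1255: 1255 → 177 → 86 → 53 → 41 → 34 → 104 → 128 → 164 → 66 → 61 → 26 → 8 → 64 → 41  (repeats 41)
1256: 1256 → 192 → 17 → 26 → 8 → 64 → 41 → 34 → 104 → 128 → 164 → 66 → 61 → 26  (repeats 26)
1257: 1257 → 209 → 51 → 25 → 5 → 25  (repeats 25)
1258: 1258 → 228 → 50 → 20 → 65 → 50  (repeats 50)
1259: 1259 → 249 → 146 → 5 → 25 → 5  (repeats 5)
base-12 happy: 1252

1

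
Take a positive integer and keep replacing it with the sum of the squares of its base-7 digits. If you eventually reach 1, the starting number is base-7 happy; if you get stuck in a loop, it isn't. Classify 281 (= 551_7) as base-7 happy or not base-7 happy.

not base-7 happy

281 = (5,5,1)_7 → 51
51 = (1,0,2)_7 → 5
5 = (5)_7 → 25
25 = (3,4)_7 → 25  — 25 already seen; the sequence cycles without reaching 1.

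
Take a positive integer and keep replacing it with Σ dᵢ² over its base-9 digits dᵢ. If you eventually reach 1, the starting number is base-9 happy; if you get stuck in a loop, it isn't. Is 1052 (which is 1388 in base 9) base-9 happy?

not base-9 happy

1052 = (1,3,8,8)_9 → 138
138 = (1,6,3)_9 → 46
46 = (5,1)_9 → 26
26 = (2,8)_9 → 68
68 = (7,5)_9 → 74
74 = (8,2)_9 → 68  — 68 already seen; the sequence cycles without reaching 1.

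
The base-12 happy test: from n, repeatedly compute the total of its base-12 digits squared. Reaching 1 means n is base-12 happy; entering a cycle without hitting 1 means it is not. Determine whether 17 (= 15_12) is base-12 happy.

not base-12 happy

17 = (1,5)_12 → 1² + 5² = 1 + 25 = 26
26 = (2,2)_12 → 2² + 2² = 4 + 4 = 8
8 = (8)_12 → 8² = 64
64 = (5,4)_12 → 5² + 4² = 25 + 16 = 41
41 = (3,5)_12 → 3² + 5² = 9 + 25 = 34
34 = (2,10)_12 → 2² + 10² = 4 + 100 = 104
104 = (8,8)_12 → 8² + 8² = 64 + 64 = 128
128 = (10,8)_12 → 10² + 8² = 100 + 64 = 164
164 = (1,1,8)_12 → 1² + 1² + 8² = 1 + 1 + 64 = 66
66 = (5,6)_12 → 5² + 6² = 25 + 36 = 61
61 = (5,1)_12 → 5² + 1² = 25 + 1 = 26  — 26 already seen; the sequence cycles without reaching 1.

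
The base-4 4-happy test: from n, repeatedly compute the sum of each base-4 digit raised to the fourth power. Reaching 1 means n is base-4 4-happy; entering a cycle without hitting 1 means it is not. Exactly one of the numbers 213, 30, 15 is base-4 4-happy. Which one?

30

213: 213 → 84 → 3 → 81 → 3  — repeats 3 (not base-4 4-happy)
30: 30 → 98 → 33 → 17 → 2 → 16 → 1  — reaches 1 (base-4 4-happy)
15: 15 → 162 → 48 → 81 → 3 → 81  — repeats 81 (not base-4 4-happy)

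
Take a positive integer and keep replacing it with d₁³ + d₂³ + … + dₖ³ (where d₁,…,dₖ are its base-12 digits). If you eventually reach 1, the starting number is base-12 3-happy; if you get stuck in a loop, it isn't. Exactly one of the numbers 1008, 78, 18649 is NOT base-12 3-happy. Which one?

1008

1008: 1008 → 343 → 415 → 1351 → 1136 → 1855 → 1344 → 793 → 342 → 288 → 8 → 512 → 755 → 1464 → 1008  — repeats 1008 (not base-12 3-happy)
78: 78 → 432 → 27 → 35 → 1339 → 1099 → 1029 → 1073 → 593 → 190 → 1028 → 856 → 1520 → 1728 → 1  — reaches 1 (base-12 3-happy)
18649: 18649 → 1946 → 226 → 1217 → 762 → 368 → 736 → 190 → 1028 → 856 → 1520 → 1728 → 1  — reaches 1 (base-12 3-happy)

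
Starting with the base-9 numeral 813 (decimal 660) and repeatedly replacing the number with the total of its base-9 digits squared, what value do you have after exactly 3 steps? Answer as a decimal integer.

660 = (8,1,3)_9 → 8² + 1² + 3² = 64 + 1 + 9 = 74
74 = (8,2)_9 → 8² + 2² = 64 + 4 = 68
68 = (7,5)_9 → 7² + 5² = 49 + 25 = 74

74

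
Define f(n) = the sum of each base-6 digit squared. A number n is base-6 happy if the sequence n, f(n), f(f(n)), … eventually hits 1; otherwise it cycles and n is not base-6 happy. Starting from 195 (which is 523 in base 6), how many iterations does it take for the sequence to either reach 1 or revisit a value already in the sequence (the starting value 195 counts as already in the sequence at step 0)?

10

195 = (5,2,3)_6 → 5² + 2² + 3² = 25 + 4 + 9 = 38
38 = (1,0,2)_6 → 1² + 0² + 2² = 1 + 0 + 4 = 5
5 = (5)_6 → 5² = 25
25 = (4,1)_6 → 4² + 1² = 16 + 1 = 17
17 = (2,5)_6 → 2² + 5² = 4 + 25 = 29
29 = (4,5)_6 → 4² + 5² = 16 + 25 = 41
41 = (1,0,5)_6 → 1² + 0² + 5² = 1 + 0 + 25 = 26
26 = (4,2)_6 → 4² + 2² = 16 + 4 = 20
20 = (3,2)_6 → 3² + 2² = 9 + 4 = 13
13 = (2,1)_6 → 2² + 1² = 4 + 1 = 5  — 5 repeats.
That took 10 steps.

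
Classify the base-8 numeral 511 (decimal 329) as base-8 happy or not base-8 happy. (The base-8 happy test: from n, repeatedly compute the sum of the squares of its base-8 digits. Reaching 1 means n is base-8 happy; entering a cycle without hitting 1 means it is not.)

329 = (5,1,1)_8 → 5² + 1² + 1² = 27
27 = (3,3)_8 → 3² + 3² = 18
18 = (2,2)_8 → 2² + 2² = 8
8 = (1,0)_8 → 1² + 0² = 1  — reached 1.

base-8 happy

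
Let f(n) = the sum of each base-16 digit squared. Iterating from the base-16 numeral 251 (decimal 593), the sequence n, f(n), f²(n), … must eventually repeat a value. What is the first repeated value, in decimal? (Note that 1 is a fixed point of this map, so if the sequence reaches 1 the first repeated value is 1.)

593 = (2,5,1)_16 → 30
30 = (1,14)_16 → 197
197 = (12,5)_16 → 169
169 = (10,9)_16 → 181
181 = (11,5)_16 → 146
146 = (9,2)_16 → 85
85 = (5,5)_16 → 50
50 = (3,2)_16 → 13
13 = (13)_16 → 169  — 169 already appeared earlier.

169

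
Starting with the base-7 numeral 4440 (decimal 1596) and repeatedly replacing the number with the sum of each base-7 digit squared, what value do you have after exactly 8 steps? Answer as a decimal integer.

1596 = (4,4,4,0)_7 → 4² + 4² + 4² + 0² = 16 + 16 + 16 + 0 = 48
48 = (6,6)_7 → 6² + 6² = 36 + 36 = 72
72 = (1,3,2)_7 → 1² + 3² + 2² = 1 + 9 + 4 = 14
14 = (2,0)_7 → 2² + 0² = 4 + 0 = 4
4 = (4)_7 → 4² = 16
16 = (2,2)_7 → 2² + 2² = 4 + 4 = 8
8 = (1,1)_7 → 1² + 1² = 1 + 1 = 2
2 = (2)_7 → 2² = 4

4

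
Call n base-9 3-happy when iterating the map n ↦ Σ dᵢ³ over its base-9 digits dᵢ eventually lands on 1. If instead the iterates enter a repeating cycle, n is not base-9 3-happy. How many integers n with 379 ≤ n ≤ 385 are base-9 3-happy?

2

379: 379 → 281 → 99 → 9 → 1  (reaches 1)
380: 380 → 288 → 152 → 856 → 128 → 134 → 638 → 1198 → 470 → 476 → 980 → 540 → 432 → 152  (repeats 152)
381: 381 → 307 → 371 → 197 → 547 → 775 → 127 → 127  (repeats 127)
382: 382 → 344 → 80 → 1024 → 496 → 218 → 232 → 694 → 638 → 1198 → 470 → 476 → 980 → 540 → 432 → 152 → 856 → 128 → 134 → 638  (repeats 638)
383: 383 → 405 → 125 → 577 → 345 → 99 → 9 → 1  (reaches 1)
384: 384 → 496 → 218 → 232 → 694 → 638 → 1198 → 470 → 476 → 980 → 540 → 432 → 152 → 856 → 128 → 134 → 638  (repeats 638)
385: 385 → 623 → 567 → 343 → 73 → 513 → 243 → 27 → 27  (repeats 27)
base-9 3-happy: 379, 383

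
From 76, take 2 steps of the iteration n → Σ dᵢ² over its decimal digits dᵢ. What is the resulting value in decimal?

89

76 → 7² + 6² = 85
85 → 8² + 5² = 89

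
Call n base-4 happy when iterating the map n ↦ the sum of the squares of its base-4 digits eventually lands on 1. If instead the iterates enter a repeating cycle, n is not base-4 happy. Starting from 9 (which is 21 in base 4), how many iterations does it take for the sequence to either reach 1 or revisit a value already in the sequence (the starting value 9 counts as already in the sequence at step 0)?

9 = (2,1)_4 → 2² + 1² = 4 + 1 = 5
5 = (1,1)_4 → 1² + 1² = 1 + 1 = 2
2 = (2)_4 → 2² = 4
4 = (1,0)_4 → 1² + 0² = 1 + 0 = 1  — reached 1.
That took 4 steps.

4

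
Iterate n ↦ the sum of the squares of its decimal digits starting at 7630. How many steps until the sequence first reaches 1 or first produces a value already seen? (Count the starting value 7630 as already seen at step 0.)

7630 → 7² + 6² + 3² + 0² = 94
94 → 9² + 4² = 97
97 → 9² + 7² = 130
130 → 1² + 3² + 0² = 10
10 → 1² + 0² = 1  — reached 1.
That took 5 steps.

5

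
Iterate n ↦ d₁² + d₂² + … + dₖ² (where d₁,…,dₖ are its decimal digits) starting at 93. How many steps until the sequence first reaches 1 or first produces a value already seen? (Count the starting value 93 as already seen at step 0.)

13

93 → 9² + 3² = 81 + 9 = 90
90 → 9² + 0² = 81 + 0 = 81
81 → 8² + 1² = 64 + 1 = 65
65 → 6² + 5² = 36 + 25 = 61
61 → 6² + 1² = 36 + 1 = 37
37 → 3² + 7² = 9 + 49 = 58
58 → 5² + 8² = 25 + 64 = 89
89 → 8² + 9² = 64 + 81 = 145
145 → 1² + 4² + 5² = 1 + 16 + 25 = 42
42 → 4² + 2² = 16 + 4 = 20
20 → 2² + 0² = 4 + 0 = 4
4 → 4² = 16
16 → 1² + 6² = 1 + 36 = 37  — 37 repeats.
That took 13 steps.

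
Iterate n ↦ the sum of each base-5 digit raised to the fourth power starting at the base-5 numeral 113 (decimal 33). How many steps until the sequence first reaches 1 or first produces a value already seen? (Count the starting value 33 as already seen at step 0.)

33 = (1,1,3)_5 → 1⁴ + 1⁴ + 3⁴ = 1 + 1 + 81 = 83
83 = (3,1,3)_5 → 3⁴ + 1⁴ + 3⁴ = 81 + 1 + 81 = 163
163 = (1,1,2,3)_5 → 1⁴ + 1⁴ + 2⁴ + 3⁴ = 1 + 1 + 16 + 81 = 99
99 = (3,4,4)_5 → 3⁴ + 4⁴ + 4⁴ = 81 + 256 + 256 = 593
593 = (4,3,3,3)_5 → 4⁴ + 3⁴ + 3⁴ + 3⁴ = 256 + 81 + 81 + 81 = 499
499 = (3,4,4,4)_5 → 3⁴ + 4⁴ + 4⁴ + 4⁴ = 81 + 256 + 256 + 256 = 849
849 = (1,1,3,4,4)_5 → 1⁴ + 1⁴ + 3⁴ + 4⁴ + 4⁴ = 1 + 1 + 81 + 256 + 256 = 595
595 = (4,3,4,0)_5 → 4⁴ + 3⁴ + 4⁴ + 0⁴ = 256 + 81 + 256 + 0 = 593  — 593 repeats.
That took 8 steps.

8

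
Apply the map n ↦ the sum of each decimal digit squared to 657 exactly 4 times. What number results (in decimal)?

16

657 → 6² + 5² + 7² = 110
110 → 1² + 1² + 0² = 2
2 → 2² = 4
4 → 4² = 16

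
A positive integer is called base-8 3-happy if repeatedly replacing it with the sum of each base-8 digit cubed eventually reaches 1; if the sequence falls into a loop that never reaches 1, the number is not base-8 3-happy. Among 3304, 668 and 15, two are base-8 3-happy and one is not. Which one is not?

3304: 3304 → 368 → 341 → 258 → 72 → 2 → 8 → 1  — reaches 1 (base-8 3-happy)
668: 668 → 100 → 129 → 9 → 2 → 8 → 1  — reaches 1 (base-8 3-happy)
15: 15 → 344 → 152 → 35 → 91 → 55 → 559 → 469 → 476 → 434 → 440 → 559  — repeats 559 (not base-8 3-happy)

15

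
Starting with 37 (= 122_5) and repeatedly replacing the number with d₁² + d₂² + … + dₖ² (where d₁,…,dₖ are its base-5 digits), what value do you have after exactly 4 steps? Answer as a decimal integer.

13

37 = (1,2,2)_5 → 1² + 2² + 2² = 1 + 4 + 4 = 9
9 = (1,4)_5 → 1² + 4² = 1 + 16 = 17
17 = (3,2)_5 → 3² + 2² = 9 + 4 = 13
13 = (2,3)_5 → 2² + 3² = 4 + 9 = 13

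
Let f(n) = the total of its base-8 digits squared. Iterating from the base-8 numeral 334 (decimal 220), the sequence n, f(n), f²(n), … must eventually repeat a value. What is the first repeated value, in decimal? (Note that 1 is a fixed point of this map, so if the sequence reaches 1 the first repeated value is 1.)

220 = (3,3,4)_8 → 34
34 = (4,2)_8 → 20
20 = (2,4)_8 → 20  — 20 already appeared earlier.

20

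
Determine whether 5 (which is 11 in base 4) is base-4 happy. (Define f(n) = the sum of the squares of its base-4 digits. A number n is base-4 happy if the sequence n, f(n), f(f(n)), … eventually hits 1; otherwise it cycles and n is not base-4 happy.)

base-4 happy

5 = (1,1)_4 → 1² + 1² = 1 + 1 = 2
2 = (2)_4 → 2² = 4
4 = (1,0)_4 → 1² + 0² = 1 + 0 = 1  — reached 1.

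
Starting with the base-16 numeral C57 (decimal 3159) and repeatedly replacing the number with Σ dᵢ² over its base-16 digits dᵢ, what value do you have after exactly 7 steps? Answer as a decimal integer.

3159 = (12,5,7)_16 → 12² + 5² + 7² = 144 + 25 + 49 = 218
218 = (13,10)_16 → 13² + 10² = 169 + 100 = 269
269 = (1,0,13)_16 → 1² + 0² + 13² = 1 + 0 + 169 = 170
170 = (10,10)_16 → 10² + 10² = 100 + 100 = 200
200 = (12,8)_16 → 12² + 8² = 144 + 64 = 208
208 = (13,0)_16 → 13² + 0² = 169 + 0 = 169
169 = (10,9)_16 → 10² + 9² = 100 + 81 = 181

181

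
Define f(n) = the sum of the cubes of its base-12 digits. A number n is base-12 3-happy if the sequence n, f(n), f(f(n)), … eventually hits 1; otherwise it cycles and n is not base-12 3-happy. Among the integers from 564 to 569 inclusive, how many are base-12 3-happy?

4

564: 564 → 1358 → 862 → 2456 → 638 → 197 → 190 → 1028 → 856 → 1520 → 1728 → 1  — base-12 3-happy
565: 565 → 1359 → 881 → 342 → 288 → 8 → 512 → 755 → 1464 → 1008 → 343 → 415 → 1351 → 1136 → 1855 → 1344 → 793 → 342  — not base-12 3-happy
566: 566 → 1366 → 1854 → 1217 → 762 → 368 → 736 → 190 → 1028 → 856 → 1520 → 1728 → 1  — base-12 3-happy
567: 567 → 1385 → 1197 → 1268 → 1753 → 10 → 1000 → 1611 → 1366 → 1854 → 1217 → 762 → 368 → 736 → 190 → 1028 → 856 → 1520 → 1728 → 1  — base-12 3-happy
568: 568 → 1422 → 1945 → 219 → 244 → 577 → 65 → 250 → 1513 → 1217 → 762 → 368 → 736 → 190 → 1028 → 856 → 1520 → 1728 → 1  — base-12 3-happy
569: 569 → 1483 → 1370 → 953 → 684 → 793 → 342 → 288 → 8 → 512 → 755 → 1464 → 1008 → 343 → 415 → 1351 → 1136 → 1855 → 1344 → 793  — not base-12 3-happy
base-12 3-happy: 564, 566, 567, 568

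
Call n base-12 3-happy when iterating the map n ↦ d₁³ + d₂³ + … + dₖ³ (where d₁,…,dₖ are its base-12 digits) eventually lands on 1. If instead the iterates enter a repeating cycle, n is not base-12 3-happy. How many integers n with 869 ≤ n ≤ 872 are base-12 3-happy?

3

869: 869 → 341 → 197 → 190 → 1028 → 856 → 1520 → 1728 → 1  (reaches 1)
870: 870 → 432 → 27 → 35 → 1339 → 1099 → 1029 → 1073 → 593 → 190 → 1028 → 856 → 1520 → 1728 → 1  (reaches 1)
871: 871 → 559 → 1370 → 953 → 684 → 793 → 342 → 288 → 8 → 512 → 755 → 1464 → 1008 → 343 → 415 → 1351 → 1136 → 1855 → 1344 → 793  (repeats 793)
872: 872 → 728 → 637 → 190 → 1028 → 856 → 1520 → 1728 → 1  (reaches 1)
base-12 3-happy: 869, 870, 872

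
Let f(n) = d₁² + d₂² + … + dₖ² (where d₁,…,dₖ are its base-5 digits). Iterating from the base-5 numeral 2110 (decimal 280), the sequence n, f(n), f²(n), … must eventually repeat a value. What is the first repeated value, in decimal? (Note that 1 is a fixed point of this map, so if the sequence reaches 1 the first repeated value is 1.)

4

280 = (2,1,1,0)_5 → 2² + 1² + 1² + 0² = 4 + 1 + 1 + 0 = 6
6 = (1,1)_5 → 1² + 1² = 1 + 1 = 2
2 = (2)_5 → 2² = 4
4 = (4)_5 → 4² = 16
16 = (3,1)_5 → 3² + 1² = 9 + 1 = 10
10 = (2,0)_5 → 2² + 0² = 4 + 0 = 4  — 4 already appeared earlier.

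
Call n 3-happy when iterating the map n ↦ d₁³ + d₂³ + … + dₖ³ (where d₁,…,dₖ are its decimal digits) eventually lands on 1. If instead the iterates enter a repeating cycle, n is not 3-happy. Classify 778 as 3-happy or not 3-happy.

3-happy

778 → 7³ + 7³ + 8³ = 1198
1198 → 1³ + 1³ + 9³ + 8³ = 1243
1243 → 1³ + 2³ + 4³ + 3³ = 100
100 → 1³ + 0³ + 0³ = 1  — reached 1.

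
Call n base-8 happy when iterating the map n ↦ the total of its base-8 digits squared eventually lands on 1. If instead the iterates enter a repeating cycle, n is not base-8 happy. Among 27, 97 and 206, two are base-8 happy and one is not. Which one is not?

27: 27 → 18 → 8 → 1  — reaches 1 (base-8 happy)
97: 97 → 18 → 8 → 1  — reaches 1 (base-8 happy)
206: 206 → 46 → 61 → 74 → 6 → 36 → 32 → 16 → 4 → 16  — repeats 16 (not base-8 happy)

206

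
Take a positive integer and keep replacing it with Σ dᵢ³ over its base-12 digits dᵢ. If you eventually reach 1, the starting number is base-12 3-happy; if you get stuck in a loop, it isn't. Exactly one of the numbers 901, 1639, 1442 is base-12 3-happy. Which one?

901

901: 901 → 244 → 577 → 65 → 250 → 1513 → 1217 → 762 → 368 → 736 → 190 → 1028 → 856 → 1520 → 1728 → 1  — reaches 1 (base-12 3-happy)
1639: 1639 → 1738 → 1001 → 1672 → 1738  — repeats 1738 (not base-12 3-happy)
1442: 1442 → 1008 → 343 → 415 → 1351 → 1136 → 1855 → 1344 → 793 → 342 → 288 → 8 → 512 → 755 → 1464 → 1008  — repeats 1008 (not base-12 3-happy)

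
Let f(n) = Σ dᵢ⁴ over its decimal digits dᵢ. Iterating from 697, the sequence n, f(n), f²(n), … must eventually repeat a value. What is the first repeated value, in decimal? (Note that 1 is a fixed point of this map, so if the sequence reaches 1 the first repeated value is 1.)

13139

697 → 6⁴ + 9⁴ + 7⁴ = 1296 + 6561 + 2401 = 10258
10258 → 1⁴ + 0⁴ + 2⁴ + 5⁴ + 8⁴ = 1 + 0 + 16 + 625 + 4096 = 4738
4738 → 4⁴ + 7⁴ + 3⁴ + 8⁴ = 256 + 2401 + 81 + 4096 = 6834
6834 → 6⁴ + 8⁴ + 3⁴ + 4⁴ = 1296 + 4096 + 81 + 256 = 5729
5729 → 5⁴ + 7⁴ + 2⁴ + 9⁴ = 625 + 2401 + 16 + 6561 = 9603
9603 → 9⁴ + 6⁴ + 0⁴ + 3⁴ = 6561 + 1296 + 0 + 81 = 7938
7938 → 7⁴ + 9⁴ + 3⁴ + 8⁴ = 2401 + 6561 + 81 + 4096 = 13139
13139 → 1⁴ + 3⁴ + 1⁴ + 3⁴ + 9⁴ = 1 + 81 + 1 + 81 + 6561 = 6725
6725 → 6⁴ + 7⁴ + 2⁴ + 5⁴ = 1296 + 2401 + 16 + 625 = 4338
4338 → 4⁴ + 3⁴ + 3⁴ + 8⁴ = 256 + 81 + 81 + 4096 = 4514
4514 → 4⁴ + 5⁴ + 1⁴ + 4⁴ = 256 + 625 + 1 + 256 = 1138
1138 → 1⁴ + 1⁴ + 3⁴ + 8⁴ = 1 + 1 + 81 + 4096 = 4179
4179 → 4⁴ + 1⁴ + 7⁴ + 9⁴ = 256 + 1 + 2401 + 6561 = 9219
9219 → 9⁴ + 2⁴ + 1⁴ + 9⁴ = 6561 + 16 + 1 + 6561 = 13139  — 13139 already appeared earlier.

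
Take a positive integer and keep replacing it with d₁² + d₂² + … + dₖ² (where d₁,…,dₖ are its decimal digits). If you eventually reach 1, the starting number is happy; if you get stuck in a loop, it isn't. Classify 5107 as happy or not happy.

not happy

5107 → 75
75 → 74
74 → 65
65 → 61
61 → 37
37 → 58
58 → 89
89 → 145
145 → 42
42 → 20
20 → 4
4 → 16
16 → 37  — 37 already seen; the sequence cycles without reaching 1.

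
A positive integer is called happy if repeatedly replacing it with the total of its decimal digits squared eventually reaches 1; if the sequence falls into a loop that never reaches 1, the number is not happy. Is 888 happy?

888 → 8² + 8² + 8² = 192
192 → 1² + 9² + 2² = 86
86 → 8² + 6² = 100
100 → 1² + 0² + 0² = 1  — reached 1.

happy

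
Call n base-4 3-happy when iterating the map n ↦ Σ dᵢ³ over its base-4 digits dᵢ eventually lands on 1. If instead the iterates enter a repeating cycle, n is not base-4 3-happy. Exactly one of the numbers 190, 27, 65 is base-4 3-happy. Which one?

190: 190 → 70 → 10 → 16 → 1  — reaches 1 (base-4 3-happy)
27: 27 → 36 → 9 → 9  — repeats 9 (not base-4 3-happy)
65: 65 → 2 → 8 → 8  — repeats 8 (not base-4 3-happy)

190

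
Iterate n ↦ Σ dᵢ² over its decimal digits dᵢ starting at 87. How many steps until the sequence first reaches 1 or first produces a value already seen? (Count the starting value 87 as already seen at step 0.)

12

87 → 8² + 7² = 113
113 → 1² + 1² + 3² = 11
11 → 1² + 1² = 2
2 → 2² = 4
4 → 4² = 16
16 → 1² + 6² = 37
37 → 3² + 7² = 58
58 → 5² + 8² = 89
89 → 8² + 9² = 145
145 → 1² + 4² + 5² = 42
42 → 4² + 2² = 20
20 → 2² + 0² = 4  — 4 repeats.
That took 12 steps.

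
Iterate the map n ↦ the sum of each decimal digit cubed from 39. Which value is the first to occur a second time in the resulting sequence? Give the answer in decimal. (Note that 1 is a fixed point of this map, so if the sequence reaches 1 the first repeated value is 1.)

39 → 3³ + 9³ = 756
756 → 7³ + 5³ + 6³ = 684
684 → 6³ + 8³ + 4³ = 792
792 → 7³ + 9³ + 2³ = 1080
1080 → 1³ + 0³ + 8³ + 0³ = 513
513 → 5³ + 1³ + 3³ = 153
153 → 1³ + 5³ + 3³ = 153  — 153 already appeared earlier.

153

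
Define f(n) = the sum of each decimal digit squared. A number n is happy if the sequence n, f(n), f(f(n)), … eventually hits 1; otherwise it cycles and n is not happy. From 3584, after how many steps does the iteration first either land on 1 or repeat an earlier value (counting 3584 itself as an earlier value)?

3584 → 3² + 5² + 8² + 4² = 9 + 25 + 64 + 16 = 114
114 → 1² + 1² + 4² = 1 + 1 + 16 = 18
18 → 1² + 8² = 1 + 64 = 65
65 → 6² + 5² = 36 + 25 = 61
61 → 6² + 1² = 36 + 1 = 37
37 → 3² + 7² = 9 + 49 = 58
58 → 5² + 8² = 25 + 64 = 89
89 → 8² + 9² = 64 + 81 = 145
145 → 1² + 4² + 5² = 1 + 16 + 25 = 42
42 → 4² + 2² = 16 + 4 = 20
20 → 2² + 0² = 4 + 0 = 4
4 → 4² = 16
16 → 1² + 6² = 1 + 36 = 37  — 37 repeats.
That took 13 steps.

13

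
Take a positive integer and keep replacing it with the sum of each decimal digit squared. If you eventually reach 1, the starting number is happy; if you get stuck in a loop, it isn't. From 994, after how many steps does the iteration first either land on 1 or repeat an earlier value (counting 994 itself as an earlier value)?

14

994 → 9² + 9² + 4² = 178
178 → 1² + 7² + 8² = 114
114 → 1² + 1² + 4² = 18
18 → 1² + 8² = 65
65 → 6² + 5² = 61
61 → 6² + 1² = 37
37 → 3² + 7² = 58
58 → 5² + 8² = 89
89 → 8² + 9² = 145
145 → 1² + 4² + 5² = 42
42 → 4² + 2² = 20
20 → 2² + 0² = 4
4 → 4² = 16
16 → 1² + 6² = 37  — 37 repeats.
That took 14 steps.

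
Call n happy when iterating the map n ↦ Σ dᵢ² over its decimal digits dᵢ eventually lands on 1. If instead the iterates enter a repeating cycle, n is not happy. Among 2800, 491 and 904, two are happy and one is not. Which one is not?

491

2800: 2800 → 68 → 100 → 1  — reaches 1 (happy)
491: 491 → 98 → 145 → 42 → 20 → 4 → 16 → 37 → 58 → 89 → 145  — repeats 145 (not happy)
904: 904 → 97 → 130 → 10 → 1  — reaches 1 (happy)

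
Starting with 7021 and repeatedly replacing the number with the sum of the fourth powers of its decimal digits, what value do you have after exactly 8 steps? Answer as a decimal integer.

3169

7021 → 7⁴ + 0⁴ + 2⁴ + 1⁴ = 2418
2418 → 2⁴ + 4⁴ + 1⁴ + 8⁴ = 4369
4369 → 4⁴ + 3⁴ + 6⁴ + 9⁴ = 8194
8194 → 8⁴ + 1⁴ + 9⁴ + 4⁴ = 10914
10914 → 1⁴ + 0⁴ + 9⁴ + 1⁴ + 4⁴ = 6819
6819 → 6⁴ + 8⁴ + 1⁴ + 9⁴ = 11954
11954 → 1⁴ + 1⁴ + 9⁴ + 5⁴ + 4⁴ = 7444
7444 → 7⁴ + 4⁴ + 4⁴ + 4⁴ = 3169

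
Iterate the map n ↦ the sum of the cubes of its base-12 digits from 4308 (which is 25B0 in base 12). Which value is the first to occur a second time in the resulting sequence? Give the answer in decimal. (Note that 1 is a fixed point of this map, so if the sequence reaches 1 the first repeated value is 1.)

1464

4308 = (2,5,11,0)_12 → 1464
1464 = (10,2,0)_12 → 1008
1008 = (7,0,0)_12 → 343
343 = (2,4,7)_12 → 415
415 = (2,10,7)_12 → 1351
1351 = (9,4,7)_12 → 1136
1136 = (7,10,8)_12 → 1855
1855 = (1,0,10,7)_12 → 1344
1344 = (9,4,0)_12 → 793
793 = (5,6,1)_12 → 342
342 = (2,4,6)_12 → 288
288 = (2,0,0)_12 → 8
8 = (8)_12 → 512
512 = (3,6,8)_12 → 755
755 = (5,2,11)_12 → 1464  — 1464 already appeared earlier.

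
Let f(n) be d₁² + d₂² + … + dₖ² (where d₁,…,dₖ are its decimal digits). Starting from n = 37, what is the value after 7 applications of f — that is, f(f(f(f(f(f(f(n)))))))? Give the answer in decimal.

37 → 58
58 → 89
89 → 145
145 → 42
42 → 20
20 → 4
4 → 16

16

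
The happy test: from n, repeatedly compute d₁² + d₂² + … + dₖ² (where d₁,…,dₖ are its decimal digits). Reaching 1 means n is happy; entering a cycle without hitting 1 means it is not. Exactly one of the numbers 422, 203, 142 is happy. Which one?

203

422: 422 → 24 → 20 → 4 → 16 → 37 → 58 → 89 → 145 → 42 → 20  — repeats 20 (not happy)
203: 203 → 13 → 10 → 1  — reaches 1 (happy)
142: 142 → 21 → 5 → 25 → 29 → 85 → 89 → 145 → 42 → 20 → 4 → 16 → 37 → 58 → 89  — repeats 89 (not happy)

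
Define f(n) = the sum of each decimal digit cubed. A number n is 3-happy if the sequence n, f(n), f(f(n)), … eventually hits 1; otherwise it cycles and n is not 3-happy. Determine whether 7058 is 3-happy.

not 3-happy

7058 → 980
980 → 1241
1241 → 74
74 → 407
407 → 407  — 407 already seen; the sequence cycles without reaching 1.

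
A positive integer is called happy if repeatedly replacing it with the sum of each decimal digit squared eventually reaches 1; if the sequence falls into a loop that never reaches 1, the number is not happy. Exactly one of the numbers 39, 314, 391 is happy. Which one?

39: 39 → 90 → 81 → 65 → 61 → 37 → 58 → 89 → 145 → 42 → 20 → 4 → 16 → 37  — repeats 37 (not happy)
314: 314 → 26 → 40 → 16 → 37 → 58 → 89 → 145 → 42 → 20 → 4 → 16  — repeats 16 (not happy)
391: 391 → 91 → 82 → 68 → 100 → 1  — reaches 1 (happy)

391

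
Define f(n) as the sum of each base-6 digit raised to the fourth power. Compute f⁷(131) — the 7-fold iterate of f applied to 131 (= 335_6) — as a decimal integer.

131 = (3,3,5)_6 → 3⁴ + 3⁴ + 5⁴ = 787
787 = (3,3,5,1)_6 → 3⁴ + 3⁴ + 5⁴ + 1⁴ = 788
788 = (3,3,5,2)_6 → 3⁴ + 3⁴ + 5⁴ + 2⁴ = 803
803 = (3,4,1,5)_6 → 3⁴ + 4⁴ + 1⁴ + 5⁴ = 963
963 = (4,2,4,3)_6 → 4⁴ + 2⁴ + 4⁴ + 3⁴ = 609
609 = (2,4,5,3)_6 → 2⁴ + 4⁴ + 5⁴ + 3⁴ = 978
978 = (4,3,1,0)_6 → 4⁴ + 3⁴ + 1⁴ + 0⁴ = 338

338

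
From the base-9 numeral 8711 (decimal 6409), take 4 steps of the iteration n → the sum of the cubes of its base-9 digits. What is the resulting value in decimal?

6409 = (8,7,1,1)_9 → 8³ + 7³ + 1³ + 1³ = 512 + 343 + 1 + 1 = 857
857 = (1,1,5,2)_9 → 1³ + 1³ + 5³ + 2³ = 1 + 1 + 125 + 8 = 135
135 = (1,6,0)_9 → 1³ + 6³ + 0³ = 1 + 216 + 0 = 217
217 = (2,6,1)_9 → 2³ + 6³ + 1³ = 8 + 216 + 1 = 225

225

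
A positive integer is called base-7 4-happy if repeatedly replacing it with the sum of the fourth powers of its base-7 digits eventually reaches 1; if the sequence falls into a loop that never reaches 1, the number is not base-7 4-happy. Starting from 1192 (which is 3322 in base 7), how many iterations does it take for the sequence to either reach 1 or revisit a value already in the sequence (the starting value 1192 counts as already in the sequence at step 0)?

7

1192 = (3,3,2,2)_7 → 3⁴ + 3⁴ + 2⁴ + 2⁴ = 194
194 = (3,6,5)_7 → 3⁴ + 6⁴ + 5⁴ = 2002
2002 = (5,5,6,0)_7 → 5⁴ + 5⁴ + 6⁴ + 0⁴ = 2546
2546 = (1,0,2,6,5)_7 → 1⁴ + 0⁴ + 2⁴ + 6⁴ + 5⁴ = 1938
1938 = (5,4,3,6)_7 → 5⁴ + 4⁴ + 3⁴ + 6⁴ = 2258
2258 = (6,4,0,4)_7 → 6⁴ + 4⁴ + 0⁴ + 4⁴ = 1808
1808 = (5,1,6,2)_7 → 5⁴ + 1⁴ + 6⁴ + 2⁴ = 1938  — 1938 repeats.
That took 7 steps.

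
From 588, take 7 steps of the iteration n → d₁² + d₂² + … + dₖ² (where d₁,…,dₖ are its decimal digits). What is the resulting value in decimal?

588 → 153
153 → 35
35 → 34
34 → 25
25 → 29
29 → 85
85 → 89

89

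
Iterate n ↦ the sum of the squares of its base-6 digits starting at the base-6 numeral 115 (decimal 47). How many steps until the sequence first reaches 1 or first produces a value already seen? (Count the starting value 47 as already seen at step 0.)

47 = (1,1,5)_6 → 1² + 1² + 5² = 27
27 = (4,3)_6 → 4² + 3² = 25
25 = (4,1)_6 → 4² + 1² = 17
17 = (2,5)_6 → 2² + 5² = 29
29 = (4,5)_6 → 4² + 5² = 41
41 = (1,0,5)_6 → 1² + 0² + 5² = 26
26 = (4,2)_6 → 4² + 2² = 20
20 = (3,2)_6 → 3² + 2² = 13
13 = (2,1)_6 → 2² + 1² = 5
5 = (5)_6 → 5² = 25  — 25 repeats.
That took 10 steps.

10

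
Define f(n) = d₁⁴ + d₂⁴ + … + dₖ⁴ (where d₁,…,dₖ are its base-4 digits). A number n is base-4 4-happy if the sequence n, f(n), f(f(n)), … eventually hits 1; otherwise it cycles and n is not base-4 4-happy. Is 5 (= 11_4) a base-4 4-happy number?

base-4 4-happy

5 = (1,1)_4 → 2
2 = (2)_4 → 16
16 = (1,0,0)_4 → 1  — reached 1.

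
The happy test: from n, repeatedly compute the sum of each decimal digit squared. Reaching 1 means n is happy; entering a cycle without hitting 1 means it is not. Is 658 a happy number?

not happy

658 → 6² + 5² + 8² = 36 + 25 + 64 = 125
125 → 1² + 2² + 5² = 1 + 4 + 25 = 30
30 → 3² + 0² = 9 + 0 = 9
9 → 9² = 81
81 → 8² + 1² = 64 + 1 = 65
65 → 6² + 5² = 36 + 25 = 61
61 → 6² + 1² = 36 + 1 = 37
37 → 3² + 7² = 9 + 49 = 58
58 → 5² + 8² = 25 + 64 = 89
89 → 8² + 9² = 64 + 81 = 145
145 → 1² + 4² + 5² = 1 + 16 + 25 = 42
42 → 4² + 2² = 16 + 4 = 20
20 → 2² + 0² = 4 + 0 = 4
4 → 4² = 16
16 → 1² + 6² = 1 + 36 = 37  — 37 already seen; the sequence cycles without reaching 1.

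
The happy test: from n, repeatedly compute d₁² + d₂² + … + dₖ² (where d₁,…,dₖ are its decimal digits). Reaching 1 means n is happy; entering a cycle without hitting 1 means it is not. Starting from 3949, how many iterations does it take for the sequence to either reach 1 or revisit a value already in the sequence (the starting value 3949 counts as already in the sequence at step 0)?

14

3949 → 3² + 9² + 4² + 9² = 187
187 → 1² + 8² + 7² = 114
114 → 1² + 1² + 4² = 18
18 → 1² + 8² = 65
65 → 6² + 5² = 61
61 → 6² + 1² = 37
37 → 3² + 7² = 58
58 → 5² + 8² = 89
89 → 8² + 9² = 145
145 → 1² + 4² + 5² = 42
42 → 4² + 2² = 20
20 → 2² + 0² = 4
4 → 4² = 16
16 → 1² + 6² = 37  — 37 repeats.
That took 14 steps.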